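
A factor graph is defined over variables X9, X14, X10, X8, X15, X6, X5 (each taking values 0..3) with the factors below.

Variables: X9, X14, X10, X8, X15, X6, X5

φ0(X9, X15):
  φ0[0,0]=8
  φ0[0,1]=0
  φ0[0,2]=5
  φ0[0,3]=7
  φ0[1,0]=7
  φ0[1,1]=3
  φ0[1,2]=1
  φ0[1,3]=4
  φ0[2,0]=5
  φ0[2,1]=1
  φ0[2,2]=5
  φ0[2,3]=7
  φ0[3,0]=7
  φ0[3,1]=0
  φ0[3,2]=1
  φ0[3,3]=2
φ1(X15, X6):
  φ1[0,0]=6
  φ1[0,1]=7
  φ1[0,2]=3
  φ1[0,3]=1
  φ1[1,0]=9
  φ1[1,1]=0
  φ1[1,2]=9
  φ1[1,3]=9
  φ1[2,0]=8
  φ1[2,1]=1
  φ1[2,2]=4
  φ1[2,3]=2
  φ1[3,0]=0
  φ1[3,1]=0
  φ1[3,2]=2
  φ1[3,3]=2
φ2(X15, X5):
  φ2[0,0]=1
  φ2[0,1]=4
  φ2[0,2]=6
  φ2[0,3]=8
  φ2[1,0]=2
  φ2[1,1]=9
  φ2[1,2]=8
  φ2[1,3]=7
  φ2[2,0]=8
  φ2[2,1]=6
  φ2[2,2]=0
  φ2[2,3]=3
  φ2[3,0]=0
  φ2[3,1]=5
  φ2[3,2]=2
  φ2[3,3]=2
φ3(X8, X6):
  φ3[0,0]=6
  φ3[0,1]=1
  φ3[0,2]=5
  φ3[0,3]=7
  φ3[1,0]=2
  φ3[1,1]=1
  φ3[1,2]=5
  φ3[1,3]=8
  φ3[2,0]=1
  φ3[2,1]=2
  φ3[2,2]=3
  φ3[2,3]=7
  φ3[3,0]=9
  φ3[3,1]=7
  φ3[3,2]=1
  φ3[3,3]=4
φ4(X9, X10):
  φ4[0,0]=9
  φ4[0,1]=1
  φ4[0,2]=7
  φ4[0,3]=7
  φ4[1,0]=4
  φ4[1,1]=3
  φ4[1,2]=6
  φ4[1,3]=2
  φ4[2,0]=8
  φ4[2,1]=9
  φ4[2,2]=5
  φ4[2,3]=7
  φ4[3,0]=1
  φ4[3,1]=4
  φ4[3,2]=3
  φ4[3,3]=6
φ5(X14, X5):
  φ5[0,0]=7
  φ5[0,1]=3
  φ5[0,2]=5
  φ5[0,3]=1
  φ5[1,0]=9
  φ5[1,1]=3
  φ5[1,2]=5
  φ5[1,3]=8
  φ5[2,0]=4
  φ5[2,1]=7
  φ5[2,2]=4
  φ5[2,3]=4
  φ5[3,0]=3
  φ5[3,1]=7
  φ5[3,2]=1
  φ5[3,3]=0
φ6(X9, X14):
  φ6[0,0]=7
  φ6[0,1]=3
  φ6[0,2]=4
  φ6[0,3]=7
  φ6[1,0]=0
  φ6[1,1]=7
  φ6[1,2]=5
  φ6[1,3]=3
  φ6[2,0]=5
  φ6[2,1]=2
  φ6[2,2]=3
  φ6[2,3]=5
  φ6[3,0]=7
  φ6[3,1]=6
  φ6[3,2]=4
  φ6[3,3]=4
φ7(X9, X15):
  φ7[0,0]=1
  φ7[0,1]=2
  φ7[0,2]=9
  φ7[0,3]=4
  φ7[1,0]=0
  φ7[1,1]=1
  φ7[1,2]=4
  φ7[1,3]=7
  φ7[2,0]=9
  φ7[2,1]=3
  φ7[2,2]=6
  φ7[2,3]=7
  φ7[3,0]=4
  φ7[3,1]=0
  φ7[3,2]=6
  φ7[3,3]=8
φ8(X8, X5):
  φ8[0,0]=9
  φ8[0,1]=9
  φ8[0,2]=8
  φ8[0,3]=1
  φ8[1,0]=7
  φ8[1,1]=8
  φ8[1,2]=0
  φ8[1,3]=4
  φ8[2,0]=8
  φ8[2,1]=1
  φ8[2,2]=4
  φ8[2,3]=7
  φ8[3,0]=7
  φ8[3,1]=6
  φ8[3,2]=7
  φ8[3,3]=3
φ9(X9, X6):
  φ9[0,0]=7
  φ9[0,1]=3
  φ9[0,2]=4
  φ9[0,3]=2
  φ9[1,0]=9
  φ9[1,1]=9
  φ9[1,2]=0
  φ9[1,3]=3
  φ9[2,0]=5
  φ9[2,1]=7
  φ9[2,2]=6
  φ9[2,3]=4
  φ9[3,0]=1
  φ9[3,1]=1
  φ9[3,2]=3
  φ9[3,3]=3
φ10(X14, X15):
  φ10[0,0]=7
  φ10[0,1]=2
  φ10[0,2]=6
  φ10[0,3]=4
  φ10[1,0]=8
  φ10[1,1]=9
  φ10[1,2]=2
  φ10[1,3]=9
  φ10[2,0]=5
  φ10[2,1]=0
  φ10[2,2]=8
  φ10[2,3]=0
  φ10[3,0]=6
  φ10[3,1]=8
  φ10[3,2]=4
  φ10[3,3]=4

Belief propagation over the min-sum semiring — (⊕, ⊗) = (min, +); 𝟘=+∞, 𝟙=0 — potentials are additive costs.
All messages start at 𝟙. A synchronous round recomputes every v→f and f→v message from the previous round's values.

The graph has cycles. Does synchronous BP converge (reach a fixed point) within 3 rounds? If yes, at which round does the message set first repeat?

init: all messages = 𝟙 over 4 values
r1 m[φ0→X9] = [0, 1, 1, 0]
r1 m[φ0→X15] = [5, 0, 1, 2]
r1 m[φ1→X15] = [1, 0, 1, 0]
r1 m[φ1→X6] = [0, 0, 2, 1]
r1 m[φ2→X15] = [1, 2, 0, 0]
r1 m[φ2→X5] = [0, 4, 0, 2]
r1 m[φ3→X8] = [1, 1, 1, 1]
r1 m[φ3→X6] = [1, 1, 1, 4]
r1 m[φ4→X9] = [1, 2, 5, 1]
r1 m[φ4→X10] = [1, 1, 3, 2]
r1 m[φ5→X14] = [1, 3, 4, 0]
r1 m[φ5→X5] = [3, 3, 1, 0]
r1 m[φ6→X9] = [3, 0, 2, 4]
r1 m[φ6→X14] = [0, 2, 3, 3]
r1 m[φ7→X9] = [1, 0, 3, 0]
r1 m[φ7→X15] = [0, 0, 4, 4]
r1 m[φ8→X8] = [1, 0, 1, 3]
r1 m[φ8→X5] = [7, 1, 0, 1]
r1 m[φ9→X9] = [2, 0, 4, 1]
r1 m[φ9→X6] = [1, 1, 0, 2]
r1 m[φ10→X14] = [2, 2, 0, 4]
r1 m[φ10→X15] = [5, 0, 2, 0]
r1 m[X9→φ0] = [0, 0, 0, 0]
r1 m[X9→φ4] = [0, 0, 0, 0]
r1 m[X9→φ6] = [0, 0, 0, 0]
r1 m[X9→φ7] = [0, 0, 0, 0]
r1 m[X9→φ9] = [0, 0, 0, 0]
r1 m[X14→φ5] = [0, 0, 0, 0]
r1 m[X14→φ6] = [0, 0, 0, 0]
r1 m[X14→φ10] = [0, 0, 0, 0]
r1 m[X10→φ4] = [0, 0, 0, 0]
r1 m[X8→φ3] = [0, 0, 0, 0]
r1 m[X8→φ8] = [0, 0, 0, 0]
r1 m[X15→φ0] = [0, 0, 0, 0]
r1 m[X15→φ1] = [0, 0, 0, 0]
r1 m[X15→φ2] = [0, 0, 0, 0]
r1 m[X15→φ7] = [0, 0, 0, 0]
r1 m[X15→φ10] = [0, 0, 0, 0]
r1 m[X6→φ1] = [0, 0, 0, 0]
r1 m[X6→φ3] = [0, 0, 0, 0]
r1 m[X6→φ9] = [0, 0, 0, 0]
r1 m[X5→φ2] = [0, 0, 0, 0]
r1 m[X5→φ5] = [0, 0, 0, 0]
r1 m[X5→φ8] = [0, 0, 0, 0]
r2 m[φ0→X9] = [0, 1, 1, 0]
r2 m[φ0→X15] = [5, 0, 1, 2]
r2 m[φ1→X15] = [1, 0, 1, 0]
r2 m[φ1→X6] = [0, 0, 2, 1]
r2 m[φ2→X15] = [1, 2, 0, 0]
r2 m[φ2→X5] = [0, 4, 0, 2]
r2 m[φ3→X8] = [1, 1, 1, 1]
r2 m[φ3→X6] = [1, 1, 1, 4]
r2 m[φ4→X9] = [1, 2, 5, 1]
r2 m[φ4→X10] = [1, 1, 3, 2]
r2 m[φ5→X14] = [1, 3, 4, 0]
r2 m[φ5→X5] = [3, 3, 1, 0]
r2 m[φ6→X9] = [3, 0, 2, 4]
r2 m[φ6→X14] = [0, 2, 3, 3]
r2 m[φ7→X9] = [1, 0, 3, 0]
r2 m[φ7→X15] = [0, 0, 4, 4]
r2 m[φ8→X8] = [1, 0, 1, 3]
r2 m[φ8→X5] = [7, 1, 0, 1]
r2 m[φ9→X9] = [2, 0, 4, 1]
r2 m[φ9→X6] = [1, 1, 0, 2]
r2 m[φ10→X14] = [2, 2, 0, 4]
r2 m[φ10→X15] = [5, 0, 2, 0]
r2 m[X9→φ0] = [7, 2, 14, 6]
r2 m[X9→φ4] = [6, 1, 10, 5]
r2 m[X9→φ6] = [4, 3, 13, 2]
r2 m[X9→φ7] = [6, 3, 12, 6]
r2 m[X9→φ9] = [5, 3, 11, 5]
r2 m[X14→φ5] = [2, 4, 3, 7]
r2 m[X14→φ6] = [3, 5, 4, 4]
r2 m[X14→φ10] = [1, 5, 7, 3]
r2 m[X10→φ4] = [0, 0, 0, 0]
r2 m[X8→φ3] = [1, 0, 1, 3]
r2 m[X8→φ8] = [1, 1, 1, 1]
r2 m[X15→φ0] = [7, 2, 7, 4]
r2 m[X15→φ1] = [11, 2, 7, 6]
r2 m[X15→φ2] = [11, 0, 8, 6]
r2 m[X15→φ7] = [12, 2, 4, 2]
r2 m[X15→φ10] = [7, 2, 6, 6]
r2 m[X6→φ1] = [2, 2, 1, 6]
r2 m[X6→φ3] = [1, 1, 2, 3]
r2 m[X6→φ9] = [1, 1, 3, 5]
r2 m[X5→φ2] = [10, 4, 1, 1]
r2 m[X5→φ5] = [7, 5, 0, 3]
r2 m[X5→φ8] = [3, 7, 1, 2]
r3 m[φ0→X9] = [2, 5, 3, 2]
r3 m[φ0→X15] = [9, 5, 3, 6]
r3 m[φ1→X15] = [4, 2, 3, 2]
r3 m[φ1→X6] = [6, 2, 8, 8]
r3 m[φ2→X15] = [7, 8, 1, 3]
r3 m[φ2→X5] = [2, 9, 8, 7]
r3 m[φ3→X8] = [2, 2, 2, 3]
r3 m[φ3→X6] = [2, 1, 4, 7]
r3 m[φ4→X9] = [1, 2, 5, 1]
r3 m[φ4→X10] = [5, 4, 7, 3]
r3 m[φ5→X14] = [4, 5, 4, 1]
r3 m[φ5→X5] = [7, 5, 7, 3]
r3 m[φ6→X9] = [8, 3, 7, 8]
r3 m[φ6→X14] = [3, 7, 6, 6]
r3 m[φ7→X9] = [4, 3, 5, 2]
r3 m[φ7→X15] = [3, 4, 7, 10]
r3 m[φ8→X8] = [3, 1, 5, 5]
r3 m[φ8→X5] = [8, 2, 1, 2]
r3 m[φ9→X9] = [4, 3, 6, 2]
r3 m[φ9→X6] = [6, 6, 3, 6]
r3 m[φ10→X14] = [4, 8, 2, 10]
r3 m[φ10→X15] = [8, 3, 7, 5]
r3 m[X9→φ0] = [7, 2, 14, 6]
r3 m[X9→φ4] = [6, 1, 10, 5]
r3 m[X9→φ6] = [4, 3, 13, 2]
r3 m[X9→φ7] = [6, 3, 12, 6]
r3 m[X9→φ9] = [5, 3, 11, 5]
r3 m[X14→φ5] = [2, 4, 3, 7]
r3 m[X14→φ6] = [3, 5, 4, 4]
r3 m[X14→φ10] = [1, 5, 7, 3]
r3 m[X10→φ4] = [0, 0, 0, 0]
r3 m[X8→φ3] = [1, 0, 1, 3]
r3 m[X8→φ8] = [1, 1, 1, 1]
r3 m[X15→φ0] = [7, 2, 7, 4]
r3 m[X15→φ1] = [11, 2, 7, 6]
r3 m[X15→φ2] = [11, 0, 8, 6]
r3 m[X15→φ7] = [12, 2, 4, 2]
r3 m[X15→φ10] = [7, 2, 6, 6]
r3 m[X6→φ1] = [2, 2, 1, 6]
r3 m[X6→φ3] = [1, 1, 2, 3]
r3 m[X6→φ9] = [1, 1, 3, 5]
r3 m[X5→φ2] = [10, 4, 1, 1]
r3 m[X5→φ5] = [7, 5, 0, 3]
r3 m[X5→φ8] = [3, 7, 1, 2]
no fixed point within 3 rounds

NOT CONVERGED within 3 rounds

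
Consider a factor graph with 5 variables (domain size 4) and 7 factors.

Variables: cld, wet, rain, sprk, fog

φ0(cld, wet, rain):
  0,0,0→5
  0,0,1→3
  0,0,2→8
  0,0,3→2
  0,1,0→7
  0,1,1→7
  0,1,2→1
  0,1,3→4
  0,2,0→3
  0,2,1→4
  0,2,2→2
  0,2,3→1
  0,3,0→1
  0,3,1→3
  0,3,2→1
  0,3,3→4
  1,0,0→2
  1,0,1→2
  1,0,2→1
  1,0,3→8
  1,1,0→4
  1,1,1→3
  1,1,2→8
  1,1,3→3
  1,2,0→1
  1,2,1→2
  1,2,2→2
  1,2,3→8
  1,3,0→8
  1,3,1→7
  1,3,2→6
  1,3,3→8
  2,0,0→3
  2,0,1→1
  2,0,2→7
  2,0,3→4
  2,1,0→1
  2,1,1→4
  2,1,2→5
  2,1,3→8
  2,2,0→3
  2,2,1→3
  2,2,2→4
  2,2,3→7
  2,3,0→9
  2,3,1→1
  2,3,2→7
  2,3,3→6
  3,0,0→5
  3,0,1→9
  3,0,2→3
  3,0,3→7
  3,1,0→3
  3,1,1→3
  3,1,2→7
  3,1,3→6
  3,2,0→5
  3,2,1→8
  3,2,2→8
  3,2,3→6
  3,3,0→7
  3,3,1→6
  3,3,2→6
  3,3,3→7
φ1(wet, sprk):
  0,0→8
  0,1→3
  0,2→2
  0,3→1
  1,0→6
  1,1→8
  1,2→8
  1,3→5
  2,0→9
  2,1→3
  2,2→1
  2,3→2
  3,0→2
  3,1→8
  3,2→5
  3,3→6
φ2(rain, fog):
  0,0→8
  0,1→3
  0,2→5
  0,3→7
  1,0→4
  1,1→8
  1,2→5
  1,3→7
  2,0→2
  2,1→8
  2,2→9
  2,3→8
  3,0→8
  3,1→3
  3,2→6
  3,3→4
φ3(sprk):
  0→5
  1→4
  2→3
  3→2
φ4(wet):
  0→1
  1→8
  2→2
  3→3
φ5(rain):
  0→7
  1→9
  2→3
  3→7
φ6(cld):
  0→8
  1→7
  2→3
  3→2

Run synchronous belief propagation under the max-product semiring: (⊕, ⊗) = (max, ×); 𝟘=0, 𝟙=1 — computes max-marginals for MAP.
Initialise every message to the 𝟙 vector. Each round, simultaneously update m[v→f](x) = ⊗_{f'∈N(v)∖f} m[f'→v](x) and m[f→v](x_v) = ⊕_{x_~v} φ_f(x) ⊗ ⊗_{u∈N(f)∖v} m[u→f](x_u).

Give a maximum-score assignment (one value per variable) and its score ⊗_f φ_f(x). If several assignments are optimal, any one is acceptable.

init: all messages = 𝟙 over 4 values
r1 m[φ0→cld] = [8, 8, 9, 9]
r1 m[φ0→wet] = [9, 8, 8, 9]
r1 m[φ0→rain] = [9, 9, 8, 8]
r1 m[φ1→wet] = [8, 8, 9, 8]
r1 m[φ1→sprk] = [9, 8, 8, 6]
r1 m[φ2→rain] = [8, 8, 9, 8]
r1 m[φ2→fog] = [8, 8, 9, 8]
r1 m[φ3→sprk] = [5, 4, 3, 2]
r1 m[φ4→wet] = [1, 8, 2, 3]
r1 m[φ5→rain] = [7, 9, 3, 7]
r1 m[φ6→cld] = [8, 7, 3, 2]
r1 m[cld→φ0] = [1, 1, 1, 1]
r1 m[cld→φ6] = [1, 1, 1, 1]
r1 m[wet→φ0] = [1, 1, 1, 1]
r1 m[wet→φ1] = [1, 1, 1, 1]
r1 m[wet→φ4] = [1, 1, 1, 1]
r1 m[rain→φ0] = [1, 1, 1, 1]
r1 m[rain→φ2] = [1, 1, 1, 1]
r1 m[rain→φ5] = [1, 1, 1, 1]
r1 m[sprk→φ1] = [1, 1, 1, 1]
r1 m[sprk→φ3] = [1, 1, 1, 1]
r1 m[fog→φ2] = [1, 1, 1, 1]
r2 m[φ0→cld] = [8, 8, 9, 9]
r2 m[φ0→wet] = [9, 8, 8, 9]
r2 m[φ0→rain] = [9, 9, 8, 8]
r2 m[φ1→wet] = [8, 8, 9, 8]
r2 m[φ1→sprk] = [9, 8, 8, 6]
r2 m[φ2→rain] = [8, 8, 9, 8]
r2 m[φ2→fog] = [8, 8, 9, 8]
r2 m[φ3→sprk] = [5, 4, 3, 2]
r2 m[φ4→wet] = [1, 8, 2, 3]
r2 m[φ5→rain] = [7, 9, 3, 7]
r2 m[φ6→cld] = [8, 7, 3, 2]
r2 m[cld→φ0] = [8, 7, 3, 2]
r2 m[cld→φ6] = [8, 8, 9, 9]
r2 m[wet→φ0] = [8, 64, 18, 24]
r2 m[wet→φ1] = [9, 64, 16, 27]
r2 m[wet→φ4] = [72, 64, 72, 72]
r2 m[rain→φ0] = [56, 72, 27, 56]
r2 m[rain→φ2] = [63, 81, 24, 56]
r2 m[rain→φ5] = [72, 72, 72, 64]
r2 m[sprk→φ1] = [5, 4, 3, 2]
r2 m[sprk→φ3] = [9, 8, 8, 6]
r2 m[fog→φ2] = [1, 1, 1, 1]
r3 m[φ0→cld] = [32256, 14336, 28672, 21504]
r3 m[φ0→wet] = [3136, 4032, 3136, 3528]
r3 m[φ0→rain] = [3584, 3584, 3584, 2048]
r3 m[φ1→wet] = [40, 32, 45, 32]
r3 m[φ1→sprk] = [384, 512, 512, 320]
r3 m[φ2→rain] = [8, 8, 9, 8]
r3 m[φ2→fog] = [504, 648, 405, 567]
r3 m[φ3→sprk] = [5, 4, 3, 2]
r3 m[φ4→wet] = [1, 8, 2, 3]
r3 m[φ5→rain] = [7, 9, 3, 7]
r3 m[φ6→cld] = [8, 7, 3, 2]
r3 m[cld→φ0] = [8, 7, 3, 2]
r3 m[cld→φ6] = [8, 8, 9, 9]
r3 m[wet→φ0] = [8, 64, 18, 24]
r3 m[wet→φ1] = [9, 64, 16, 27]
r3 m[wet→φ4] = [72, 64, 72, 72]
r3 m[rain→φ0] = [56, 72, 27, 56]
r3 m[rain→φ2] = [63, 81, 24, 56]
r3 m[rain→φ5] = [72, 72, 72, 64]
r3 m[sprk→φ1] = [5, 4, 3, 2]
r3 m[sprk→φ3] = [9, 8, 8, 6]
r3 m[fog→φ2] = [1, 1, 1, 1]
r4 m[φ0→cld] = [32256, 14336, 28672, 21504]
r4 m[φ0→wet] = [3136, 4032, 3136, 3528]
r4 m[φ0→rain] = [3584, 3584, 3584, 2048]
r4 m[φ1→wet] = [40, 32, 45, 32]
r4 m[φ1→sprk] = [384, 512, 512, 320]
r4 m[φ2→rain] = [8, 8, 9, 8]
r4 m[φ2→fog] = [504, 648, 405, 567]
r4 m[φ3→sprk] = [5, 4, 3, 2]
r4 m[φ4→wet] = [1, 8, 2, 3]
r4 m[φ5→rain] = [7, 9, 3, 7]
r4 m[φ6→cld] = [8, 7, 3, 2]
r4 m[cld→φ0] = [8, 7, 3, 2]
r4 m[cld→φ6] = [32256, 14336, 28672, 21504]
r4 m[wet→φ0] = [40, 256, 90, 96]
r4 m[wet→φ1] = [3136, 32256, 6272, 10584]
r4 m[wet→φ4] = [125440, 129024, 141120, 112896]
r4 m[rain→φ0] = [56, 72, 27, 56]
r4 m[rain→φ2] = [25088, 32256, 10752, 14336]
r4 m[rain→φ5] = [28672, 28672, 32256, 16384]
r4 m[sprk→φ1] = [5, 4, 3, 2]
r4 m[sprk→φ3] = [384, 512, 512, 320]
r4 m[fog→φ2] = [1, 1, 1, 1]
r5 m[φ0→cld] = [129024, 57344, 114688, 86016]
r5 m[φ0→wet] = [3136, 4032, 3136, 3528]
r5 m[φ0→rain] = [14336, 14336, 14336, 8192]
r5 m[φ1→wet] = [40, 32, 45, 32]
r5 m[φ1→sprk] = [193536, 258048, 258048, 161280]
r5 m[φ2→rain] = [8, 8, 9, 8]
r5 m[φ2→fog] = [200704, 258048, 161280, 225792]
r5 m[φ3→sprk] = [5, 4, 3, 2]
r5 m[φ4→wet] = [1, 8, 2, 3]
r5 m[φ5→rain] = [7, 9, 3, 7]
r5 m[φ6→cld] = [8, 7, 3, 2]
r5 m[cld→φ0] = [8, 7, 3, 2]
r5 m[cld→φ6] = [32256, 14336, 28672, 21504]
r5 m[wet→φ0] = [40, 256, 90, 96]
r5 m[wet→φ1] = [3136, 32256, 6272, 10584]
r5 m[wet→φ4] = [125440, 129024, 141120, 112896]
r5 m[rain→φ0] = [56, 72, 27, 56]
r5 m[rain→φ2] = [25088, 32256, 10752, 14336]
r5 m[rain→φ5] = [28672, 28672, 32256, 16384]
r5 m[sprk→φ1] = [5, 4, 3, 2]
r5 m[sprk→φ3] = [384, 512, 512, 320]
r5 m[fog→φ2] = [1, 1, 1, 1]
r6 m[φ0→cld] = [129024, 57344, 114688, 86016]
r6 m[φ0→wet] = [3136, 4032, 3136, 3528]
r6 m[φ0→rain] = [14336, 14336, 14336, 8192]
r6 m[φ1→wet] = [40, 32, 45, 32]
r6 m[φ1→sprk] = [193536, 258048, 258048, 161280]
r6 m[φ2→rain] = [8, 8, 9, 8]
r6 m[φ2→fog] = [200704, 258048, 161280, 225792]
r6 m[φ3→sprk] = [5, 4, 3, 2]
r6 m[φ4→wet] = [1, 8, 2, 3]
r6 m[φ5→rain] = [7, 9, 3, 7]
r6 m[φ6→cld] = [8, 7, 3, 2]
r6 m[cld→φ0] = [8, 7, 3, 2]
r6 m[cld→φ6] = [129024, 57344, 114688, 86016]
r6 m[wet→φ0] = [40, 256, 90, 96]
r6 m[wet→φ1] = [3136, 32256, 6272, 10584]
r6 m[wet→φ4] = [125440, 129024, 141120, 112896]
r6 m[rain→φ0] = [56, 72, 27, 56]
r6 m[rain→φ2] = [100352, 129024, 43008, 57344]
r6 m[rain→φ5] = [114688, 114688, 129024, 65536]
r6 m[sprk→φ1] = [5, 4, 3, 2]
r6 m[sprk→φ3] = [193536, 258048, 258048, 161280]
r6 m[fog→φ2] = [1, 1, 1, 1]
r7 m[φ0→cld] = [129024, 57344, 114688, 86016]
r7 m[φ0→wet] = [3136, 4032, 3136, 3528]
r7 m[φ0→rain] = [14336, 14336, 14336, 8192]
r7 m[φ1→wet] = [40, 32, 45, 32]
r7 m[φ1→sprk] = [193536, 258048, 258048, 161280]
r7 m[φ2→rain] = [8, 8, 9, 8]
r7 m[φ2→fog] = [802816, 1032192, 645120, 903168]
r7 m[φ3→sprk] = [5, 4, 3, 2]
r7 m[φ4→wet] = [1, 8, 2, 3]
r7 m[φ5→rain] = [7, 9, 3, 7]
r7 m[φ6→cld] = [8, 7, 3, 2]
r7 m[cld→φ0] = [8, 7, 3, 2]
r7 m[cld→φ6] = [129024, 57344, 114688, 86016]
r7 m[wet→φ0] = [40, 256, 90, 96]
r7 m[wet→φ1] = [3136, 32256, 6272, 10584]
r7 m[wet→φ4] = [125440, 129024, 141120, 112896]
r7 m[rain→φ0] = [56, 72, 27, 56]
r7 m[rain→φ2] = [100352, 129024, 43008, 57344]
r7 m[rain→φ5] = [114688, 114688, 129024, 65536]
r7 m[sprk→φ1] = [5, 4, 3, 2]
r7 m[sprk→φ3] = [193536, 258048, 258048, 161280]
r7 m[fog→φ2] = [1, 1, 1, 1]
r8 m[φ0→cld] = [129024, 57344, 114688, 86016]
r8 m[φ0→wet] = [3136, 4032, 3136, 3528]
r8 m[φ0→rain] = [14336, 14336, 14336, 8192]
r8 m[φ1→wet] = [40, 32, 45, 32]
r8 m[φ1→sprk] = [193536, 258048, 258048, 161280]
r8 m[φ2→rain] = [8, 8, 9, 8]
r8 m[φ2→fog] = [802816, 1032192, 645120, 903168]
r8 m[φ3→sprk] = [5, 4, 3, 2]
r8 m[φ4→wet] = [1, 8, 2, 3]
r8 m[φ5→rain] = [7, 9, 3, 7]
r8 m[φ6→cld] = [8, 7, 3, 2]
r8 m[cld→φ0] = [8, 7, 3, 2]
r8 m[cld→φ6] = [129024, 57344, 114688, 86016]
r8 m[wet→φ0] = [40, 256, 90, 96]
r8 m[wet→φ1] = [3136, 32256, 6272, 10584]
r8 m[wet→φ4] = [125440, 129024, 141120, 112896]
r8 m[rain→φ0] = [56, 72, 27, 56]
r8 m[rain→φ2] = [100352, 129024, 43008, 57344]
r8 m[rain→φ5] = [114688, 114688, 129024, 65536]
r8 m[sprk→φ1] = [5, 4, 3, 2]
r8 m[sprk→φ3] = [193536, 258048, 258048, 161280]
r8 m[fog→φ2] = [1, 1, 1, 1]
fixed point reached at round 8
traceback from cld: (cld=0, wet=1, rain=1, sprk=1, fog=1), score=1032192

assignment: (cld=0, wet=1, rain=1, sprk=1, fog=1); score = 1032192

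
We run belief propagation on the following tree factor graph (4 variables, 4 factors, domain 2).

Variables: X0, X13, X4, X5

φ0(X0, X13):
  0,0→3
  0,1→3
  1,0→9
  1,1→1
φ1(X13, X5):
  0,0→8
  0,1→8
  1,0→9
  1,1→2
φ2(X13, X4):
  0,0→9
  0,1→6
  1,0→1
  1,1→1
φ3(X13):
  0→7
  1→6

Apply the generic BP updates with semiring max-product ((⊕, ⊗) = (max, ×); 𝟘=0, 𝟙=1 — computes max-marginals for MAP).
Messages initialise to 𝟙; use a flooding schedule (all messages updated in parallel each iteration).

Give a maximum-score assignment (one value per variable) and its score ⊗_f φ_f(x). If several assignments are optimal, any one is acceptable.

assignment: (X0=1, X13=0, X4=0, X5=0); score = 4536

init: all messages = 𝟙 over 2 values
r1 m[φ0→X0] = [3, 9]
r1 m[φ0→X13] = [9, 3]
r1 m[φ1→X13] = [8, 9]
r1 m[φ1→X5] = [9, 8]
r1 m[φ2→X13] = [9, 1]
r1 m[φ2→X4] = [9, 6]
r1 m[φ3→X13] = [7, 6]
r1 m[X0→φ0] = [1, 1]
r1 m[X13→φ0] = [1, 1]
r1 m[X13→φ1] = [1, 1]
r1 m[X13→φ2] = [1, 1]
r1 m[X13→φ3] = [1, 1]
r1 m[X4→φ2] = [1, 1]
r1 m[X5→φ1] = [1, 1]
r2 m[φ0→X0] = [3, 9]
r2 m[φ0→X13] = [9, 3]
r2 m[φ1→X13] = [8, 9]
r2 m[φ1→X5] = [9, 8]
r2 m[φ2→X13] = [9, 1]
r2 m[φ2→X4] = [9, 6]
r2 m[φ3→X13] = [7, 6]
r2 m[X0→φ0] = [1, 1]
r2 m[X13→φ0] = [504, 54]
r2 m[X13→φ1] = [567, 18]
r2 m[X13→φ2] = [504, 162]
r2 m[X13→φ3] = [648, 27]
r2 m[X4→φ2] = [1, 1]
r2 m[X5→φ1] = [1, 1]
r3 m[φ0→X0] = [1512, 4536]
r3 m[φ0→X13] = [9, 3]
r3 m[φ1→X13] = [8, 9]
r3 m[φ1→X5] = [4536, 4536]
r3 m[φ2→X13] = [9, 1]
r3 m[φ2→X4] = [4536, 3024]
r3 m[φ3→X13] = [7, 6]
r3 m[X0→φ0] = [1, 1]
r3 m[X13→φ0] = [504, 54]
r3 m[X13→φ1] = [567, 18]
r3 m[X13→φ2] = [504, 162]
r3 m[X13→φ3] = [648, 27]
r3 m[X4→φ2] = [1, 1]
r3 m[X5→φ1] = [1, 1]
r4 m[φ0→X0] = [1512, 4536]
r4 m[φ0→X13] = [9, 3]
r4 m[φ1→X13] = [8, 9]
r4 m[φ1→X5] = [4536, 4536]
r4 m[φ2→X13] = [9, 1]
r4 m[φ2→X4] = [4536, 3024]
r4 m[φ3→X13] = [7, 6]
r4 m[X0→φ0] = [1, 1]
r4 m[X13→φ0] = [504, 54]
r4 m[X13→φ1] = [567, 18]
r4 m[X13→φ2] = [504, 162]
r4 m[X13→φ3] = [648, 27]
r4 m[X4→φ2] = [1, 1]
r4 m[X5→φ1] = [1, 1]
fixed point reached at round 4
traceback from X0: (X0=1, X13=0, X4=0, X5=0), score=4536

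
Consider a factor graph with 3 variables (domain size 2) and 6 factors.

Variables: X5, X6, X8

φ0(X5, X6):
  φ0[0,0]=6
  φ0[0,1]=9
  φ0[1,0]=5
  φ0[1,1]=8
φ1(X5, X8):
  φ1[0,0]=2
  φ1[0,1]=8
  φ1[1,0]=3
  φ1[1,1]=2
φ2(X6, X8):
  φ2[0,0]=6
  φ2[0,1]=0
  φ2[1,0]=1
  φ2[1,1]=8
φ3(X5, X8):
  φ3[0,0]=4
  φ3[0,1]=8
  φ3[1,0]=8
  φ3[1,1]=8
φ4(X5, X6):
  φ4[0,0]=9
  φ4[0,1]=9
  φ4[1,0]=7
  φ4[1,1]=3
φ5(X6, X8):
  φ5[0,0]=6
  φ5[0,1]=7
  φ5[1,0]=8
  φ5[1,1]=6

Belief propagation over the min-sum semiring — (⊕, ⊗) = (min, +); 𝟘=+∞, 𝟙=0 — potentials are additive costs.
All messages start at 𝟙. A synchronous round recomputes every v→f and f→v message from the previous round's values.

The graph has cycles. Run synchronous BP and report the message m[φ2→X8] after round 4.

message @ round 4 = [18, 18]

init: all messages = 𝟙 over 2 values
r1 m[φ0→X5] = [6, 5]
r1 m[φ0→X6] = [5, 8]
r1 m[φ1→X5] = [2, 2]
r1 m[φ1→X8] = [2, 2]
r1 m[φ2→X6] = [0, 1]
r1 m[φ2→X8] = [1, 0]
r1 m[φ3→X5] = [4, 8]
r1 m[φ3→X8] = [4, 8]
r1 m[φ4→X5] = [9, 3]
r1 m[φ4→X6] = [7, 3]
r1 m[φ5→X6] = [6, 6]
r1 m[φ5→X8] = [6, 6]
r1 m[X5→φ0] = [0, 0]
r1 m[X5→φ1] = [0, 0]
r1 m[X5→φ3] = [0, 0]
r1 m[X5→φ4] = [0, 0]
r1 m[X6→φ0] = [0, 0]
r1 m[X6→φ2] = [0, 0]
r1 m[X6→φ4] = [0, 0]
r1 m[X6→φ5] = [0, 0]
r1 m[X8→φ1] = [0, 0]
r1 m[X8→φ2] = [0, 0]
r1 m[X8→φ3] = [0, 0]
r1 m[X8→φ5] = [0, 0]
r2 m[φ0→X5] = [6, 5]
r2 m[φ0→X6] = [5, 8]
r2 m[φ1→X5] = [2, 2]
r2 m[φ1→X8] = [2, 2]
r2 m[φ2→X6] = [0, 1]
r2 m[φ2→X8] = [1, 0]
r2 m[φ3→X5] = [4, 8]
r2 m[φ3→X8] = [4, 8]
r2 m[φ4→X5] = [9, 3]
r2 m[φ4→X6] = [7, 3]
r2 m[φ5→X6] = [6, 6]
r2 m[φ5→X8] = [6, 6]
r2 m[X5→φ0] = [15, 13]
r2 m[X5→φ1] = [19, 16]
r2 m[X5→φ3] = [17, 10]
r2 m[X5→φ4] = [12, 15]
r2 m[X6→φ0] = [13, 10]
r2 m[X6→φ2] = [18, 17]
r2 m[X6→φ4] = [11, 15]
r2 m[X6→φ5] = [12, 12]
r2 m[X8→φ1] = [11, 14]
r2 m[X8→φ2] = [12, 16]
r2 m[X8→φ3] = [9, 8]
r2 m[X8→φ5] = [7, 10]
r3 m[φ0→X5] = [19, 18]
r3 m[φ0→X6] = [18, 21]
r3 m[φ1→X5] = [13, 14]
r3 m[φ1→X8] = [19, 18]
r3 m[φ2→X6] = [16, 13]
r3 m[φ2→X8] = [18, 18]
r3 m[φ3→X5] = [13, 16]
r3 m[φ3→X8] = [18, 18]
r3 m[φ4→X5] = [20, 18]
r3 m[φ4→X6] = [21, 18]
r3 m[φ5→X6] = [13, 15]
r3 m[φ5→X8] = [18, 18]
r3 m[X5→φ0] = [15, 13]
r3 m[X5→φ1] = [19, 16]
r3 m[X5→φ3] = [17, 10]
r3 m[X5→φ4] = [12, 15]
r3 m[X6→φ0] = [13, 10]
r3 m[X6→φ2] = [18, 17]
r3 m[X6→φ4] = [11, 15]
r3 m[X6→φ5] = [12, 12]
r3 m[X8→φ1] = [11, 14]
r3 m[X8→φ2] = [12, 16]
r3 m[X8→φ3] = [9, 8]
r3 m[X8→φ5] = [7, 10]
r4 m[φ0→X5] = [19, 18]
r4 m[φ0→X6] = [18, 21]
r4 m[φ1→X5] = [13, 14]
r4 m[φ1→X8] = [19, 18]
r4 m[φ2→X6] = [16, 13]
r4 m[φ2→X8] = [18, 18]
r4 m[φ3→X5] = [13, 16]
r4 m[φ3→X8] = [18, 18]
r4 m[φ4→X5] = [20, 18]
r4 m[φ4→X6] = [21, 18]
r4 m[φ5→X6] = [13, 15]
r4 m[φ5→X8] = [18, 18]
r4 m[X5→φ0] = [46, 48]
r4 m[X5→φ1] = [52, 52]
r4 m[X5→φ3] = [52, 50]
r4 m[X5→φ4] = [45, 48]
r4 m[X6→φ0] = [50, 46]
r4 m[X6→φ2] = [52, 54]
r4 m[X6→φ4] = [47, 49]
r4 m[X6→φ5] = [55, 52]
r4 m[X8→φ1] = [54, 54]
r4 m[X8→φ2] = [55, 54]
r4 m[X8→φ3] = [55, 54]
r4 m[X8→φ5] = [55, 54]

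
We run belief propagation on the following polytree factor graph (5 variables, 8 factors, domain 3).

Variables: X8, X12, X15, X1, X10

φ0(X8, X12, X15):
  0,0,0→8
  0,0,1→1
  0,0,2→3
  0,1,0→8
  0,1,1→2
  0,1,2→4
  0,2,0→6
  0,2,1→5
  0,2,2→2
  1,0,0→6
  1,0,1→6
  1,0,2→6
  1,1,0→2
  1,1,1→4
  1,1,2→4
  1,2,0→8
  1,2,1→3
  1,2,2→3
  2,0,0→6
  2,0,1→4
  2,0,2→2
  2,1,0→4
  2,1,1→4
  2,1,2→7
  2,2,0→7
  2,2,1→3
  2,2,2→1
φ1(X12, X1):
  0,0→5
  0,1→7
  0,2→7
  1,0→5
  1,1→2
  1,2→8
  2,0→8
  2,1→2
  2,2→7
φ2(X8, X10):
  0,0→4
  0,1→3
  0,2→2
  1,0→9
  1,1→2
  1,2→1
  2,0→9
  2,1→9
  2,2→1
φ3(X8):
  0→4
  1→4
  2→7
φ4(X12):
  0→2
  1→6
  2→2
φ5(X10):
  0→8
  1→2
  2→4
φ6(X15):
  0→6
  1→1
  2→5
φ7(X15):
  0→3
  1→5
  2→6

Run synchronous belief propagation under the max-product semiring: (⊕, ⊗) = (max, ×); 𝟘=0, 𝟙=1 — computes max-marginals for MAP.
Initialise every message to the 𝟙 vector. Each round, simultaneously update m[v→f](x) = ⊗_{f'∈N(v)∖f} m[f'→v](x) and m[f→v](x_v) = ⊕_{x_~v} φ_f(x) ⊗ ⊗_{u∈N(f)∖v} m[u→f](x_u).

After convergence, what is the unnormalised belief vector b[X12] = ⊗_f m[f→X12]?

init: all messages = 𝟙 over 3 values
r1 m[φ0→X8] = [8, 8, 7]
r1 m[φ0→X12] = [8, 8, 8]
r1 m[φ0→X15] = [8, 6, 7]
r1 m[φ1→X12] = [7, 8, 8]
r1 m[φ1→X1] = [8, 7, 8]
r1 m[φ2→X8] = [4, 9, 9]
r1 m[φ2→X10] = [9, 9, 2]
r1 m[φ3→X8] = [4, 4, 7]
r1 m[φ4→X12] = [2, 6, 2]
r1 m[φ5→X10] = [8, 2, 4]
r1 m[φ6→X15] = [6, 1, 5]
r1 m[φ7→X15] = [3, 5, 6]
r1 m[X8→φ0] = [1, 1, 1]
r1 m[X8→φ2] = [1, 1, 1]
r1 m[X8→φ3] = [1, 1, 1]
r1 m[X12→φ0] = [1, 1, 1]
r1 m[X12→φ1] = [1, 1, 1]
r1 m[X12→φ4] = [1, 1, 1]
r1 m[X15→φ0] = [1, 1, 1]
r1 m[X15→φ6] = [1, 1, 1]
r1 m[X15→φ7] = [1, 1, 1]
r1 m[X1→φ1] = [1, 1, 1]
r1 m[X10→φ2] = [1, 1, 1]
r1 m[X10→φ5] = [1, 1, 1]
r2 m[φ0→X8] = [8, 8, 7]
r2 m[φ0→X12] = [8, 8, 8]
r2 m[φ0→X15] = [8, 6, 7]
r2 m[φ1→X12] = [7, 8, 8]
r2 m[φ1→X1] = [8, 7, 8]
r2 m[φ2→X8] = [4, 9, 9]
r2 m[φ2→X10] = [9, 9, 2]
r2 m[φ3→X8] = [4, 4, 7]
r2 m[φ4→X12] = [2, 6, 2]
r2 m[φ5→X10] = [8, 2, 4]
r2 m[φ6→X15] = [6, 1, 5]
r2 m[φ7→X15] = [3, 5, 6]
r2 m[X8→φ0] = [16, 36, 63]
r2 m[X8→φ2] = [32, 32, 49]
r2 m[X8→φ3] = [32, 72, 63]
r2 m[X12→φ0] = [14, 48, 16]
r2 m[X12→φ1] = [16, 48, 16]
r2 m[X12→φ4] = [56, 64, 64]
r2 m[X15→φ0] = [18, 5, 30]
r2 m[X15→φ6] = [24, 30, 42]
r2 m[X15→φ7] = [48, 6, 35]
r2 m[X1→φ1] = [1, 1, 1]
r2 m[X10→φ2] = [8, 2, 4]
r2 m[X10→φ5] = [9, 9, 2]
r3 m[φ0→X8] = [6912, 5760, 10080]
r3 m[φ0→X12] = [6804, 13230, 7938]
r3 m[φ0→X15] = [12096, 12096, 21168]
r3 m[φ1→X12] = [7, 8, 8]
r3 m[φ1→X1] = [240, 112, 384]
r3 m[φ2→X8] = [32, 72, 72]
r3 m[φ2→X10] = [441, 441, 64]
r3 m[φ3→X8] = [4, 4, 7]
r3 m[φ4→X12] = [2, 6, 2]
r3 m[φ5→X10] = [8, 2, 4]
r3 m[φ6→X15] = [6, 1, 5]
r3 m[φ7→X15] = [3, 5, 6]
r3 m[X8→φ0] = [16, 36, 63]
r3 m[X8→φ2] = [32, 32, 49]
r3 m[X8→φ3] = [32, 72, 63]
r3 m[X12→φ0] = [14, 48, 16]
r3 m[X12→φ1] = [16, 48, 16]
r3 m[X12→φ4] = [56, 64, 64]
r3 m[X15→φ0] = [18, 5, 30]
r3 m[X15→φ6] = [24, 30, 42]
r3 m[X15→φ7] = [48, 6, 35]
r3 m[X1→φ1] = [1, 1, 1]
r3 m[X10→φ2] = [8, 2, 4]
r3 m[X10→φ5] = [9, 9, 2]
r4 m[φ0→X8] = [6912, 5760, 10080]
r4 m[φ0→X12] = [6804, 13230, 7938]
r4 m[φ0→X15] = [12096, 12096, 21168]
r4 m[φ1→X12] = [7, 8, 8]
r4 m[φ1→X1] = [240, 112, 384]
r4 m[φ2→X8] = [32, 72, 72]
r4 m[φ2→X10] = [441, 441, 64]
r4 m[φ3→X8] = [4, 4, 7]
r4 m[φ4→X12] = [2, 6, 2]
r4 m[φ5→X10] = [8, 2, 4]
r4 m[φ6→X15] = [6, 1, 5]
r4 m[φ7→X15] = [3, 5, 6]
r4 m[X8→φ0] = [128, 288, 504]
r4 m[X8→φ2] = [27648, 23040, 70560]
r4 m[X8→φ3] = [221184, 414720, 725760]
r4 m[X12→φ0] = [14, 48, 16]
r4 m[X12→φ1] = [13608, 79380, 15876]
r4 m[X12→φ4] = [47628, 105840, 63504]
r4 m[X15→φ0] = [18, 5, 30]
r4 m[X15→φ6] = [36288, 60480, 127008]
r4 m[X15→φ7] = [72576, 12096, 105840]
r4 m[X1→φ1] = [1, 1, 1]
r4 m[X10→φ2] = [8, 2, 4]
r4 m[X10→φ5] = [441, 441, 64]
r5 m[φ0→X8] = [6912, 5760, 10080]
r5 m[φ0→X12] = [54432, 105840, 63504]
r5 m[φ0→X15] = [96768, 96768, 169344]
r5 m[φ1→X12] = [7, 8, 8]
r5 m[φ1→X1] = [396900, 158760, 635040]
r5 m[φ2→X8] = [32, 72, 72]
r5 m[φ2→X10] = [635040, 635040, 70560]
r5 m[φ3→X8] = [4, 4, 7]
r5 m[φ4→X12] = [2, 6, 2]
r5 m[φ5→X10] = [8, 2, 4]
r5 m[φ6→X15] = [6, 1, 5]
r5 m[φ7→X15] = [3, 5, 6]
r5 m[X8→φ0] = [128, 288, 504]
r5 m[X8→φ2] = [27648, 23040, 70560]
r5 m[X8→φ3] = [221184, 414720, 725760]
r5 m[X12→φ0] = [14, 48, 16]
r5 m[X12→φ1] = [13608, 79380, 15876]
r5 m[X12→φ4] = [47628, 105840, 63504]
r5 m[X15→φ0] = [18, 5, 30]
r5 m[X15→φ6] = [36288, 60480, 127008]
r5 m[X15→φ7] = [72576, 12096, 105840]
r5 m[X1→φ1] = [1, 1, 1]
r5 m[X10→φ2] = [8, 2, 4]
r5 m[X10→φ5] = [441, 441, 64]
r6 m[φ0→X8] = [6912, 5760, 10080]
r6 m[φ0→X12] = [54432, 105840, 63504]
r6 m[φ0→X15] = [96768, 96768, 169344]
r6 m[φ1→X12] = [7, 8, 8]
r6 m[φ1→X1] = [396900, 158760, 635040]
r6 m[φ2→X8] = [32, 72, 72]
r6 m[φ2→X10] = [635040, 635040, 70560]
r6 m[φ3→X8] = [4, 4, 7]
r6 m[φ4→X12] = [2, 6, 2]
r6 m[φ5→X10] = [8, 2, 4]
r6 m[φ6→X15] = [6, 1, 5]
r6 m[φ7→X15] = [3, 5, 6]
r6 m[X8→φ0] = [128, 288, 504]
r6 m[X8→φ2] = [27648, 23040, 70560]
r6 m[X8→φ3] = [221184, 414720, 725760]
r6 m[X12→φ0] = [14, 48, 16]
r6 m[X12→φ1] = [108864, 635040, 127008]
r6 m[X12→φ4] = [381024, 846720, 508032]
r6 m[X15→φ0] = [18, 5, 30]
r6 m[X15→φ6] = [290304, 483840, 1016064]
r6 m[X15→φ7] = [580608, 96768, 846720]
r6 m[X1→φ1] = [1, 1, 1]
r6 m[X10→φ2] = [8, 2, 4]
r6 m[X10→φ5] = [635040, 635040, 70560]
r7 m[φ0→X8] = [6912, 5760, 10080]
r7 m[φ0→X12] = [54432, 105840, 63504]
r7 m[φ0→X15] = [96768, 96768, 169344]
r7 m[φ1→X12] = [7, 8, 8]
r7 m[φ1→X1] = [3175200, 1270080, 5080320]
r7 m[φ2→X8] = [32, 72, 72]
r7 m[φ2→X10] = [635040, 635040, 70560]
r7 m[φ3→X8] = [4, 4, 7]
r7 m[φ4→X12] = [2, 6, 2]
r7 m[φ5→X10] = [8, 2, 4]
r7 m[φ6→X15] = [6, 1, 5]
r7 m[φ7→X15] = [3, 5, 6]
r7 m[X8→φ0] = [128, 288, 504]
r7 m[X8→φ2] = [27648, 23040, 70560]
r7 m[X8→φ3] = [221184, 414720, 725760]
r7 m[X12→φ0] = [14, 48, 16]
r7 m[X12→φ1] = [108864, 635040, 127008]
r7 m[X12→φ4] = [381024, 846720, 508032]
r7 m[X15→φ0] = [18, 5, 30]
r7 m[X15→φ6] = [290304, 483840, 1016064]
r7 m[X15→φ7] = [580608, 96768, 846720]
r7 m[X1→φ1] = [1, 1, 1]
r7 m[X10→φ2] = [8, 2, 4]
r7 m[X10→φ5] = [635040, 635040, 70560]
r8 m[φ0→X8] = [6912, 5760, 10080]
r8 m[φ0→X12] = [54432, 105840, 63504]
r8 m[φ0→X15] = [96768, 96768, 169344]
r8 m[φ1→X12] = [7, 8, 8]
r8 m[φ1→X1] = [3175200, 1270080, 5080320]
r8 m[φ2→X8] = [32, 72, 72]
r8 m[φ2→X10] = [635040, 635040, 70560]
r8 m[φ3→X8] = [4, 4, 7]
r8 m[φ4→X12] = [2, 6, 2]
r8 m[φ5→X10] = [8, 2, 4]
r8 m[φ6→X15] = [6, 1, 5]
r8 m[φ7→X15] = [3, 5, 6]
r8 m[X8→φ0] = [128, 288, 504]
r8 m[X8→φ2] = [27648, 23040, 70560]
r8 m[X8→φ3] = [221184, 414720, 725760]
r8 m[X12→φ0] = [14, 48, 16]
r8 m[X12→φ1] = [108864, 635040, 127008]
r8 m[X12→φ4] = [381024, 846720, 508032]
r8 m[X15→φ0] = [18, 5, 30]
r8 m[X15→φ6] = [290304, 483840, 1016064]
r8 m[X15→φ7] = [580608, 96768, 846720]
r8 m[X1→φ1] = [1, 1, 1]
r8 m[X10→φ2] = [8, 2, 4]
r8 m[X10→φ5] = [635040, 635040, 70560]
fixed point reached at round 8
b[X12] = ⊗ incoming = [762048, 5080320, 1016064]

b[X12] = [762048, 5080320, 1016064]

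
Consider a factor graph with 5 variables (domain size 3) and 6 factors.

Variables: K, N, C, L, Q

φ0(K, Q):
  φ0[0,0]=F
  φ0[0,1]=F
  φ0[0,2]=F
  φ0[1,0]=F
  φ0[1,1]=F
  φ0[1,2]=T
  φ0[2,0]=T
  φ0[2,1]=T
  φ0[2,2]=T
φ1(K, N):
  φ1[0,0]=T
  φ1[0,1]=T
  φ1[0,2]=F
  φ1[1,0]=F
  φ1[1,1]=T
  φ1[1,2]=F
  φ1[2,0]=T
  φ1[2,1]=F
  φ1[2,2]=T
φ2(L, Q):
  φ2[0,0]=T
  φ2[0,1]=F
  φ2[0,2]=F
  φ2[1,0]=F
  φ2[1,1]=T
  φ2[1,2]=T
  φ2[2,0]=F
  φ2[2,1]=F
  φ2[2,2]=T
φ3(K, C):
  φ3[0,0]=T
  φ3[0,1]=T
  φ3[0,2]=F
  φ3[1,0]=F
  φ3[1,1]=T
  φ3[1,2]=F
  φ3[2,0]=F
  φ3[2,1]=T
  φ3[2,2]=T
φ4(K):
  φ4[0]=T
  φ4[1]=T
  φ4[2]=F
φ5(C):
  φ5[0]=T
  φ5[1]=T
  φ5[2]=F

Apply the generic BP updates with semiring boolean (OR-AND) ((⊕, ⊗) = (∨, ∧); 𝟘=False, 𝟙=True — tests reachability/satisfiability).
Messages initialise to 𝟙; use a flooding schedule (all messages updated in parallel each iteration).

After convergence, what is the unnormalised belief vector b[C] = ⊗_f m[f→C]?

b[C] = [F, T, F]

init: all messages = 𝟙 over 3 values
r1 m[φ0→K] = [F, T, T]
r1 m[φ0→Q] = [T, T, T]
r1 m[φ1→K] = [T, T, T]
r1 m[φ1→N] = [T, T, T]
r1 m[φ2→L] = [T, T, T]
r1 m[φ2→Q] = [T, T, T]
r1 m[φ3→K] = [T, T, T]
r1 m[φ3→C] = [T, T, T]
r1 m[φ4→K] = [T, T, F]
r1 m[φ5→C] = [T, T, F]
r1 m[K→φ0] = [T, T, T]
r1 m[K→φ1] = [T, T, T]
r1 m[K→φ3] = [T, T, T]
r1 m[K→φ4] = [T, T, T]
r1 m[N→φ1] = [T, T, T]
r1 m[C→φ3] = [T, T, T]
r1 m[C→φ5] = [T, T, T]
r1 m[L→φ2] = [T, T, T]
r1 m[Q→φ0] = [T, T, T]
r1 m[Q→φ2] = [T, T, T]
r2 m[φ0→K] = [F, T, T]
r2 m[φ0→Q] = [T, T, T]
r2 m[φ1→K] = [T, T, T]
r2 m[φ1→N] = [T, T, T]
r2 m[φ2→L] = [T, T, T]
r2 m[φ2→Q] = [T, T, T]
r2 m[φ3→K] = [T, T, T]
r2 m[φ3→C] = [T, T, T]
r2 m[φ4→K] = [T, T, F]
r2 m[φ5→C] = [T, T, F]
r2 m[K→φ0] = [T, T, F]
r2 m[K→φ1] = [F, T, F]
r2 m[K→φ3] = [F, T, F]
r2 m[K→φ4] = [F, T, T]
r2 m[N→φ1] = [T, T, T]
r2 m[C→φ3] = [T, T, F]
r2 m[C→φ5] = [T, T, T]
r2 m[L→φ2] = [T, T, T]
r2 m[Q→φ0] = [T, T, T]
r2 m[Q→φ2] = [T, T, T]
r3 m[φ0→K] = [F, T, T]
r3 m[φ0→Q] = [F, F, T]
r3 m[φ1→K] = [T, T, T]
r3 m[φ1→N] = [F, T, F]
r3 m[φ2→L] = [T, T, T]
r3 m[φ2→Q] = [T, T, T]
r3 m[φ3→K] = [T, T, T]
r3 m[φ3→C] = [F, T, F]
r3 m[φ4→K] = [T, T, F]
r3 m[φ5→C] = [T, T, F]
r3 m[K→φ0] = [T, T, F]
r3 m[K→φ1] = [F, T, F]
r3 m[K→φ3] = [F, T, F]
r3 m[K→φ4] = [F, T, T]
r3 m[N→φ1] = [T, T, T]
r3 m[C→φ3] = [T, T, F]
r3 m[C→φ5] = [T, T, T]
r3 m[L→φ2] = [T, T, T]
r3 m[Q→φ0] = [T, T, T]
r3 m[Q→φ2] = [T, T, T]
r4 m[φ0→K] = [F, T, T]
r4 m[φ0→Q] = [F, F, T]
r4 m[φ1→K] = [T, T, T]
r4 m[φ1→N] = [F, T, F]
r4 m[φ2→L] = [T, T, T]
r4 m[φ2→Q] = [T, T, T]
r4 m[φ3→K] = [T, T, T]
r4 m[φ3→C] = [F, T, F]
r4 m[φ4→K] = [T, T, F]
r4 m[φ5→C] = [T, T, F]
r4 m[K→φ0] = [T, T, F]
r4 m[K→φ1] = [F, T, F]
r4 m[K→φ3] = [F, T, F]
r4 m[K→φ4] = [F, T, T]
r4 m[N→φ1] = [T, T, T]
r4 m[C→φ3] = [T, T, F]
r4 m[C→φ5] = [F, T, F]
r4 m[L→φ2] = [T, T, T]
r4 m[Q→φ0] = [T, T, T]
r4 m[Q→φ2] = [F, F, T]
r5 m[φ0→K] = [F, T, T]
r5 m[φ0→Q] = [F, F, T]
r5 m[φ1→K] = [T, T, T]
r5 m[φ1→N] = [F, T, F]
r5 m[φ2→L] = [F, T, T]
r5 m[φ2→Q] = [T, T, T]
r5 m[φ3→K] = [T, T, T]
r5 m[φ3→C] = [F, T, F]
r5 m[φ4→K] = [T, T, F]
r5 m[φ5→C] = [T, T, F]
r5 m[K→φ0] = [T, T, F]
r5 m[K→φ1] = [F, T, F]
r5 m[K→φ3] = [F, T, F]
r5 m[K→φ4] = [F, T, T]
r5 m[N→φ1] = [T, T, T]
r5 m[C→φ3] = [T, T, F]
r5 m[C→φ5] = [F, T, F]
r5 m[L→φ2] = [T, T, T]
r5 m[Q→φ0] = [T, T, T]
r5 m[Q→φ2] = [F, F, T]
r6 m[φ0→K] = [F, T, T]
r6 m[φ0→Q] = [F, F, T]
r6 m[φ1→K] = [T, T, T]
r6 m[φ1→N] = [F, T, F]
r6 m[φ2→L] = [F, T, T]
r6 m[φ2→Q] = [T, T, T]
r6 m[φ3→K] = [T, T, T]
r6 m[φ3→C] = [F, T, F]
r6 m[φ4→K] = [T, T, F]
r6 m[φ5→C] = [T, T, F]
r6 m[K→φ0] = [T, T, F]
r6 m[K→φ1] = [F, T, F]
r6 m[K→φ3] = [F, T, F]
r6 m[K→φ4] = [F, T, T]
r6 m[N→φ1] = [T, T, T]
r6 m[C→φ3] = [T, T, F]
r6 m[C→φ5] = [F, T, F]
r6 m[L→φ2] = [T, T, T]
r6 m[Q→φ0] = [T, T, T]
r6 m[Q→φ2] = [F, F, T]
fixed point reached at round 6
b[C] = ⊗ incoming = [F, T, F]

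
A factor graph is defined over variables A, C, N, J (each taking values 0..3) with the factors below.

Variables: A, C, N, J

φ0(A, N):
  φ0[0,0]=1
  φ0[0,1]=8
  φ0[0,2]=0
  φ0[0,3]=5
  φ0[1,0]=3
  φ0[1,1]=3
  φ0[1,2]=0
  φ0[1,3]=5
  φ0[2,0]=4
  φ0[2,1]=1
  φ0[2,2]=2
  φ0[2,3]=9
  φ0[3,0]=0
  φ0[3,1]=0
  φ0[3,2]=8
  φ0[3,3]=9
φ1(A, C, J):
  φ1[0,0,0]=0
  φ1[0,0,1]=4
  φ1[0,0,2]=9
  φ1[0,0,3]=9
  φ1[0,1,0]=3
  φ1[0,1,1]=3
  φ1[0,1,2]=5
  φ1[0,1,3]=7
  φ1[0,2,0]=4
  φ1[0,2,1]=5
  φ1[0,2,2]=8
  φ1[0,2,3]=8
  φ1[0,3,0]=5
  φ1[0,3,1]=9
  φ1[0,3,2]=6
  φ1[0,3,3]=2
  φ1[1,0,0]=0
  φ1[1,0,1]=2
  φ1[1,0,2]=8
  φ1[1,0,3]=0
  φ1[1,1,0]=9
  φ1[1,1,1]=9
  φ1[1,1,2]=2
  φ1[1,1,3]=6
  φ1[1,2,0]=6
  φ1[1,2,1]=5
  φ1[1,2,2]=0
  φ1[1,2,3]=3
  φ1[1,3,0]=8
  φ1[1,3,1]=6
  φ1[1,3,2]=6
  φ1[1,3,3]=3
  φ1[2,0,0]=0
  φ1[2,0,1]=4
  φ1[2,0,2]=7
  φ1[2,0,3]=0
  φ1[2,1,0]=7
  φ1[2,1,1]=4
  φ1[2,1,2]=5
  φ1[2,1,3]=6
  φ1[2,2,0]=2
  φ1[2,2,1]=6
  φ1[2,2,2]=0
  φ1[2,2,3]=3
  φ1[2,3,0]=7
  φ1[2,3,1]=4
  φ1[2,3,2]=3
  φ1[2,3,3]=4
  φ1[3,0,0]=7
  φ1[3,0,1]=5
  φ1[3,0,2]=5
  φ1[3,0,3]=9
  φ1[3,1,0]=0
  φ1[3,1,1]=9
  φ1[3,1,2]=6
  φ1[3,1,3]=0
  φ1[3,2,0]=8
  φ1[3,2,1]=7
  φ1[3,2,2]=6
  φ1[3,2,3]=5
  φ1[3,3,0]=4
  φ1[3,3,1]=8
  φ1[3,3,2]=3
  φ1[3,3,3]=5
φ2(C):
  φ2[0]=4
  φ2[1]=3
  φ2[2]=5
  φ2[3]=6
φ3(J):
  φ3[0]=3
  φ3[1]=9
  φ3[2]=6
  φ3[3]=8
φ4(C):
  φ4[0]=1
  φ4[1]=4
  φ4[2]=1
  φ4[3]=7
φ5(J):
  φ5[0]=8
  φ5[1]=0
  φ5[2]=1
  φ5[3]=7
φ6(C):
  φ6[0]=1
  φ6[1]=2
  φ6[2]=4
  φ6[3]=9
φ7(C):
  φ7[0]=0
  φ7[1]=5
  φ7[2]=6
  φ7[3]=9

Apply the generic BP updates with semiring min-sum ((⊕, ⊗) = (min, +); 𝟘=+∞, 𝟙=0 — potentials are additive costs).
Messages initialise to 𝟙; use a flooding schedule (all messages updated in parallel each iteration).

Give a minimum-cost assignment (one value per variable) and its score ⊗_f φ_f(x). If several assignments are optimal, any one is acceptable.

assignment: (A=0, C=0, N=2, J=0); score = 17

init: all messages = 𝟙 over 4 values
r1 m[φ0→A] = [0, 0, 1, 0]
r1 m[φ0→N] = [0, 0, 0, 5]
r1 m[φ1→A] = [0, 0, 0, 0]
r1 m[φ1→C] = [0, 0, 0, 2]
r1 m[φ1→J] = [0, 2, 0, 0]
r1 m[φ2→C] = [4, 3, 5, 6]
r1 m[φ3→J] = [3, 9, 6, 8]
r1 m[φ4→C] = [1, 4, 1, 7]
r1 m[φ5→J] = [8, 0, 1, 7]
r1 m[φ6→C] = [1, 2, 4, 9]
r1 m[φ7→C] = [0, 5, 6, 9]
r1 m[A→φ0] = [0, 0, 0, 0]
r1 m[A→φ1] = [0, 0, 0, 0]
r1 m[C→φ1] = [0, 0, 0, 0]
r1 m[C→φ2] = [0, 0, 0, 0]
r1 m[C→φ4] = [0, 0, 0, 0]
r1 m[C→φ6] = [0, 0, 0, 0]
r1 m[C→φ7] = [0, 0, 0, 0]
r1 m[N→φ0] = [0, 0, 0, 0]
r1 m[J→φ1] = [0, 0, 0, 0]
r1 m[J→φ3] = [0, 0, 0, 0]
r1 m[J→φ5] = [0, 0, 0, 0]
r2 m[φ0→A] = [0, 0, 1, 0]
r2 m[φ0→N] = [0, 0, 0, 5]
r2 m[φ1→A] = [0, 0, 0, 0]
r2 m[φ1→C] = [0, 0, 0, 2]
r2 m[φ1→J] = [0, 2, 0, 0]
r2 m[φ2→C] = [4, 3, 5, 6]
r2 m[φ3→J] = [3, 9, 6, 8]
r2 m[φ4→C] = [1, 4, 1, 7]
r2 m[φ5→J] = [8, 0, 1, 7]
r2 m[φ6→C] = [1, 2, 4, 9]
r2 m[φ7→C] = [0, 5, 6, 9]
r2 m[A→φ0] = [0, 0, 0, 0]
r2 m[A→φ1] = [0, 0, 1, 0]
r2 m[C→φ1] = [6, 14, 16, 31]
r2 m[C→φ2] = [2, 11, 11, 27]
r2 m[C→φ4] = [5, 10, 15, 26]
r2 m[C→φ6] = [5, 12, 12, 24]
r2 m[C→φ7] = [6, 9, 10, 24]
r2 m[N→φ0] = [0, 0, 0, 0]
r2 m[J→φ1] = [11, 9, 7, 15]
r2 m[J→φ3] = [8, 2, 1, 7]
r2 m[J→φ5] = [3, 11, 6, 8]
r3 m[φ0→A] = [0, 0, 1, 0]
r3 m[φ0→N] = [0, 0, 0, 5]
r3 m[φ1→A] = [17, 17, 17, 18]
r3 m[φ1→C] = [11, 9, 7, 10]
r3 m[φ1→J] = [6, 8, 11, 6]
r3 m[φ2→C] = [4, 3, 5, 6]
r3 m[φ3→J] = [3, 9, 6, 8]
r3 m[φ4→C] = [1, 4, 1, 7]
r3 m[φ5→J] = [8, 0, 1, 7]
r3 m[φ6→C] = [1, 2, 4, 9]
r3 m[φ7→C] = [0, 5, 6, 9]
r3 m[A→φ0] = [0, 0, 0, 0]
r3 m[A→φ1] = [0, 0, 1, 0]
r3 m[C→φ1] = [6, 14, 16, 31]
r3 m[C→φ2] = [2, 11, 11, 27]
r3 m[C→φ4] = [5, 10, 15, 26]
r3 m[C→φ6] = [5, 12, 12, 24]
r3 m[C→φ7] = [6, 9, 10, 24]
r3 m[N→φ0] = [0, 0, 0, 0]
r3 m[J→φ1] = [11, 9, 7, 15]
r3 m[J→φ3] = [8, 2, 1, 7]
r3 m[J→φ5] = [3, 11, 6, 8]
r4 m[φ0→A] = [0, 0, 1, 0]
r4 m[φ0→N] = [0, 0, 0, 5]
r4 m[φ1→A] = [17, 17, 17, 18]
r4 m[φ1→C] = [11, 9, 7, 10]
r4 m[φ1→J] = [6, 8, 11, 6]
r4 m[φ2→C] = [4, 3, 5, 6]
r4 m[φ3→J] = [3, 9, 6, 8]
r4 m[φ4→C] = [1, 4, 1, 7]
r4 m[φ5→J] = [8, 0, 1, 7]
r4 m[φ6→C] = [1, 2, 4, 9]
r4 m[φ7→C] = [0, 5, 6, 9]
r4 m[A→φ0] = [17, 17, 17, 18]
r4 m[A→φ1] = [0, 0, 1, 0]
r4 m[C→φ1] = [6, 14, 16, 31]
r4 m[C→φ2] = [13, 20, 18, 35]
r4 m[C→φ4] = [16, 19, 22, 34]
r4 m[C→φ6] = [16, 21, 19, 32]
r4 m[C→φ7] = [17, 18, 17, 32]
r4 m[N→φ0] = [0, 0, 0, 0]
r4 m[J→φ1] = [11, 9, 7, 15]
r4 m[J→φ3] = [14, 8, 12, 13]
r4 m[J→φ5] = [9, 17, 17, 14]
r5 m[φ0→A] = [0, 0, 1, 0]
r5 m[φ0→N] = [18, 18, 17, 22]
r5 m[φ1→A] = [17, 17, 17, 18]
r5 m[φ1→C] = [11, 9, 7, 10]
r5 m[φ1→J] = [6, 8, 11, 6]
r5 m[φ2→C] = [4, 3, 5, 6]
r5 m[φ3→J] = [3, 9, 6, 8]
r5 m[φ4→C] = [1, 4, 1, 7]
r5 m[φ5→J] = [8, 0, 1, 7]
r5 m[φ6→C] = [1, 2, 4, 9]
r5 m[φ7→C] = [0, 5, 6, 9]
r5 m[A→φ0] = [17, 17, 17, 18]
r5 m[A→φ1] = [0, 0, 1, 0]
r5 m[C→φ1] = [6, 14, 16, 31]
r5 m[C→φ2] = [13, 20, 18, 35]
r5 m[C→φ4] = [16, 19, 22, 34]
r5 m[C→φ6] = [16, 21, 19, 32]
r5 m[C→φ7] = [17, 18, 17, 32]
r5 m[N→φ0] = [0, 0, 0, 0]
r5 m[J→φ1] = [11, 9, 7, 15]
r5 m[J→φ3] = [14, 8, 12, 13]
r5 m[J→φ5] = [9, 17, 17, 14]
r6 m[φ0→A] = [0, 0, 1, 0]
r6 m[φ0→N] = [18, 18, 17, 22]
r6 m[φ1→A] = [17, 17, 17, 18]
r6 m[φ1→C] = [11, 9, 7, 10]
r6 m[φ1→J] = [6, 8, 11, 6]
r6 m[φ2→C] = [4, 3, 5, 6]
r6 m[φ3→J] = [3, 9, 6, 8]
r6 m[φ4→C] = [1, 4, 1, 7]
r6 m[φ5→J] = [8, 0, 1, 7]
r6 m[φ6→C] = [1, 2, 4, 9]
r6 m[φ7→C] = [0, 5, 6, 9]
r6 m[A→φ0] = [17, 17, 17, 18]
r6 m[A→φ1] = [0, 0, 1, 0]
r6 m[C→φ1] = [6, 14, 16, 31]
r6 m[C→φ2] = [13, 20, 18, 35]
r6 m[C→φ4] = [16, 19, 22, 34]
r6 m[C→φ6] = [16, 21, 19, 32]
r6 m[C→φ7] = [17, 18, 17, 32]
r6 m[N→φ0] = [0, 0, 0, 0]
r6 m[J→φ1] = [11, 9, 7, 15]
r6 m[J→φ3] = [14, 8, 12, 13]
r6 m[J→φ5] = [9, 17, 17, 14]
fixed point reached at round 6
traceback from A: (A=0, C=0, N=2, J=0), score=17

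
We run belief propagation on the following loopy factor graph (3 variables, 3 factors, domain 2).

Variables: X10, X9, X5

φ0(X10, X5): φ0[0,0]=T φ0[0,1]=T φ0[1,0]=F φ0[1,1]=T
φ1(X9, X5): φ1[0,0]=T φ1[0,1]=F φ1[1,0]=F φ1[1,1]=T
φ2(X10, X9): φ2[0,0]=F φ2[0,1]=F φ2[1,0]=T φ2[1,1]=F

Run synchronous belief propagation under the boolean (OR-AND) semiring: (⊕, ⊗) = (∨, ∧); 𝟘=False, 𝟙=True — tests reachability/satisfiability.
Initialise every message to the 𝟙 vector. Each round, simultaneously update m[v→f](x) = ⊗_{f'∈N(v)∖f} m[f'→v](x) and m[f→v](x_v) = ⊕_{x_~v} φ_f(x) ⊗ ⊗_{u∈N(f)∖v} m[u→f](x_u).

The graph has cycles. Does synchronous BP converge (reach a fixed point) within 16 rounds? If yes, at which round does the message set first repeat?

CONVERGED at round 13

init: all messages = 𝟙 over 2 values
r1 m[φ0→X10] = [T, T]
r1 m[φ0→X5] = [T, T]
r1 m[φ1→X9] = [T, T]
r1 m[φ1→X5] = [T, T]
r1 m[φ2→X10] = [F, T]
r1 m[φ2→X9] = [T, F]
r1 m[X10→φ0] = [T, T]
r1 m[X10→φ2] = [T, T]
r1 m[X9→φ1] = [T, T]
r1 m[X9→φ2] = [T, T]
r1 m[X5→φ0] = [T, T]
r1 m[X5→φ1] = [T, T]
r2 m[φ0→X10] = [T, T]
r2 m[φ0→X5] = [T, T]
r2 m[φ1→X9] = [T, T]
r2 m[φ1→X5] = [T, T]
r2 m[φ2→X10] = [F, T]
r2 m[φ2→X9] = [T, F]
r2 m[X10→φ0] = [F, T]
r2 m[X10→φ2] = [T, T]
r2 m[X9→φ1] = [T, F]
r2 m[X9→φ2] = [T, T]
r2 m[X5→φ0] = [T, T]
r2 m[X5→φ1] = [T, T]
r3 m[φ0→X10] = [T, T]
r3 m[φ0→X5] = [F, T]
r3 m[φ1→X9] = [T, T]
r3 m[φ1→X5] = [T, F]
r3 m[φ2→X10] = [F, T]
r3 m[φ2→X9] = [T, F]
r3 m[X10→φ0] = [F, T]
r3 m[X10→φ2] = [T, T]
r3 m[X9→φ1] = [T, F]
r3 m[X9→φ2] = [T, T]
r3 m[X5→φ0] = [T, T]
r3 m[X5→φ1] = [T, T]
r4 m[φ0→X10] = [T, T]
r4 m[φ0→X5] = [F, T]
r4 m[φ1→X9] = [T, T]
r4 m[φ1→X5] = [T, F]
r4 m[φ2→X10] = [F, T]
r4 m[φ2→X9] = [T, F]
r4 m[X10→φ0] = [F, T]
r4 m[X10→φ2] = [T, T]
r4 m[X9→φ1] = [T, F]
r4 m[X9→φ2] = [T, T]
r4 m[X5→φ0] = [T, F]
r4 m[X5→φ1] = [F, T]
r5 m[φ0→X10] = [T, F]
r5 m[φ0→X5] = [F, T]
r5 m[φ1→X9] = [F, T]
r5 m[φ1→X5] = [T, F]
r5 m[φ2→X10] = [F, T]
r5 m[φ2→X9] = [T, F]
r5 m[X10→φ0] = [F, T]
r5 m[X10→φ2] = [T, T]
r5 m[X9→φ1] = [T, F]
r5 m[X9→φ2] = [T, T]
r5 m[X5→φ0] = [T, F]
r5 m[X5→φ1] = [F, T]
r6 m[φ0→X10] = [T, F]
r6 m[φ0→X5] = [F, T]
r6 m[φ1→X9] = [F, T]
r6 m[φ1→X5] = [T, F]
r6 m[φ2→X10] = [F, T]
r6 m[φ2→X9] = [T, F]
r6 m[X10→φ0] = [F, T]
r6 m[X10→φ2] = [T, F]
r6 m[X9→φ1] = [T, F]
r6 m[X9→φ2] = [F, T]
r6 m[X5→φ0] = [T, F]
r6 m[X5→φ1] = [F, T]
r7 m[φ0→X10] = [T, F]
r7 m[φ0→X5] = [F, T]
r7 m[φ1→X9] = [F, T]
r7 m[φ1→X5] = [T, F]
r7 m[φ2→X10] = [F, F]
r7 m[φ2→X9] = [F, F]
r7 m[X10→φ0] = [F, T]
r7 m[X10→φ2] = [T, F]
r7 m[X9→φ1] = [T, F]
r7 m[X9→φ2] = [F, T]
r7 m[X5→φ0] = [T, F]
r7 m[X5→φ1] = [F, T]
r8 m[φ0→X10] = [T, F]
r8 m[φ0→X5] = [F, T]
r8 m[φ1→X9] = [F, T]
r8 m[φ1→X5] = [T, F]
r8 m[φ2→X10] = [F, F]
r8 m[φ2→X9] = [F, F]
r8 m[X10→φ0] = [F, F]
r8 m[X10→φ2] = [T, F]
r8 m[X9→φ1] = [F, F]
r8 m[X9→φ2] = [F, T]
r8 m[X5→φ0] = [T, F]
r8 m[X5→φ1] = [F, T]
r9 m[φ0→X10] = [T, F]
r9 m[φ0→X5] = [F, F]
r9 m[φ1→X9] = [F, T]
r9 m[φ1→X5] = [F, F]
r9 m[φ2→X10] = [F, F]
r9 m[φ2→X9] = [F, F]
r9 m[X10→φ0] = [F, F]
r9 m[X10→φ2] = [T, F]
r9 m[X9→φ1] = [F, F]
r9 m[X9→φ2] = [F, T]
r9 m[X5→φ0] = [T, F]
r9 m[X5→φ1] = [F, T]
r10 m[φ0→X10] = [T, F]
r10 m[φ0→X5] = [F, F]
r10 m[φ1→X9] = [F, T]
r10 m[φ1→X5] = [F, F]
r10 m[φ2→X10] = [F, F]
r10 m[φ2→X9] = [F, F]
r10 m[X10→φ0] = [F, F]
r10 m[X10→φ2] = [T, F]
r10 m[X9→φ1] = [F, F]
r10 m[X9→φ2] = [F, T]
r10 m[X5→φ0] = [F, F]
r10 m[X5→φ1] = [F, F]
r11 m[φ0→X10] = [F, F]
r11 m[φ0→X5] = [F, F]
r11 m[φ1→X9] = [F, F]
r11 m[φ1→X5] = [F, F]
r11 m[φ2→X10] = [F, F]
r11 m[φ2→X9] = [F, F]
r11 m[X10→φ0] = [F, F]
r11 m[X10→φ2] = [T, F]
r11 m[X9→φ1] = [F, F]
r11 m[X9→φ2] = [F, T]
r11 m[X5→φ0] = [F, F]
r11 m[X5→φ1] = [F, F]
r12 m[φ0→X10] = [F, F]
r12 m[φ0→X5] = [F, F]
r12 m[φ1→X9] = [F, F]
r12 m[φ1→X5] = [F, F]
r12 m[φ2→X10] = [F, F]
r12 m[φ2→X9] = [F, F]
r12 m[X10→φ0] = [F, F]
r12 m[X10→φ2] = [F, F]
r12 m[X9→φ1] = [F, F]
r12 m[X9→φ2] = [F, F]
r12 m[X5→φ0] = [F, F]
r12 m[X5→φ1] = [F, F]
r13 m[φ0→X10] = [F, F]
r13 m[φ0→X5] = [F, F]
r13 m[φ1→X9] = [F, F]
r13 m[φ1→X5] = [F, F]
r13 m[φ2→X10] = [F, F]
r13 m[φ2→X9] = [F, F]
r13 m[X10→φ0] = [F, F]
r13 m[X10→φ2] = [F, F]
r13 m[X9→φ1] = [F, F]
r13 m[X9→φ2] = [F, F]
r13 m[X5→φ0] = [F, F]
r13 m[X5→φ1] = [F, F]
fixed point reached at round 13
messages reach a fixed point at round 13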